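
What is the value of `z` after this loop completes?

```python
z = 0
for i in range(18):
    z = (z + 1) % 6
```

Increment mod 6, 18 times = 0
`z` takes the values: 0 → 1 → 2 → 3 → 4 → 5 → 0 → 1 → 2 → 3 → 4 → 5 → 0 → 1 → 2 → 3 → 4 → 5 → 0

Answer: 0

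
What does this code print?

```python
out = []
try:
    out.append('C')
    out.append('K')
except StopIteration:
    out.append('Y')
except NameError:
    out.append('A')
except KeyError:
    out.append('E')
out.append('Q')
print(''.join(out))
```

Execution trace: 'C' (try body) → 'K' (try body, no exception) → 'Q' (after the try/except). Output: CKQ

Answer: CKQ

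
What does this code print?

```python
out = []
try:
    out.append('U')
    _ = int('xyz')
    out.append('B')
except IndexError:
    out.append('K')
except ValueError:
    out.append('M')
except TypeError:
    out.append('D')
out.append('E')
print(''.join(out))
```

Execution trace: 'U' (try body) → 'M' (except ValueError) → 'E' (after the try/except). Output: UME

Answer: UME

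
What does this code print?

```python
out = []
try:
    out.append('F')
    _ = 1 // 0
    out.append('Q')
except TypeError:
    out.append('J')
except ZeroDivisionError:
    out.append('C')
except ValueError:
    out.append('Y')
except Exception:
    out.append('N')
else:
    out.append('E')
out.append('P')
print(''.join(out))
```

Execution trace: 'F' (try body) → 'C' (except ZeroDivisionError) → 'P' (after the try/except). Output: FCP

Answer: FCP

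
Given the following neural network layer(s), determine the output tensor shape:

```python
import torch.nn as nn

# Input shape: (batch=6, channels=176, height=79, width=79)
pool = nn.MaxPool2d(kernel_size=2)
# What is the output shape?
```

Input: (6, 176, 79, 79) -> Output: (6, 176, 39, 39)

Answer: (6, 176, 39, 39)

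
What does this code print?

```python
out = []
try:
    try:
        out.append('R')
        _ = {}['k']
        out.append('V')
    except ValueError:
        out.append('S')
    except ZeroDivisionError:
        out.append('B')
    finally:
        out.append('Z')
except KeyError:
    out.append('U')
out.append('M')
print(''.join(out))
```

Execution trace: 'R' (try body) → 'Z' (finally) → 'U' (outer except KeyError) → 'M' (after the try/except). Output: RZUM

Answer: RZUM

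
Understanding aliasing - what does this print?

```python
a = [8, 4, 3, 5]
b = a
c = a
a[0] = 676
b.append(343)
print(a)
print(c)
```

Key concept: multiple aliases.
Step by step:
`a = [8, 4, 3, 5]` → a = [8, 4, 3, 5]
`b = a` → b = [8, 4, 3, 5] (same object as a)
`c = a` → c = [8, 4, 3, 5] (same object as a, b)
`a[0] = 676` → a = [676, 4, 3, 5] (same object as b, c); b = [676, 4, 3, 5] (same object as a, c); c = [676, 4, 3, 5] (same object as a, b)
`b.append(343)` → a = [676, 4, 3, 5, 343] (same object as b, c); b = [676, 4, 3, 5, 343] (same object as a, c); c = [676, 4, 3, 5, 343] (same object as a, b)
`print(a)` → prints [676, 4, 3, 5, 343]
`print(c)` → prints [676, 4, 3, 5, 343]

Answer:
[676, 4, 3, 5, 343]
[676, 4, 3, 5, 343]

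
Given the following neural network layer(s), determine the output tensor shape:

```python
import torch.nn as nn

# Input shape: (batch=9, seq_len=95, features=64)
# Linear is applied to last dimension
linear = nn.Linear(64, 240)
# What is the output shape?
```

Input: (9, 95, 64) -> Output: (9, 95, 240)

Answer: (9, 95, 240)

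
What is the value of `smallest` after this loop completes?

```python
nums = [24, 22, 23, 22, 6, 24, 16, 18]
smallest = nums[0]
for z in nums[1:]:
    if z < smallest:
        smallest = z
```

Minimum of [24, 22, 23, 22, 6, 24, 16, 18]
`smallest` takes the values: 24 → 22 → 6

Answer: 6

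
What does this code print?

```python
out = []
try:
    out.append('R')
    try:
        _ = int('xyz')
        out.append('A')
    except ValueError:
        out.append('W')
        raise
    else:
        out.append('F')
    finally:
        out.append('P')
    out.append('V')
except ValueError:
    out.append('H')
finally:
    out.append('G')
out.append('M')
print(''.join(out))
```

Execution trace: 'R' (try body) → 'W' (inner except ValueError) → 'P' (inner finally) → 'H' (except ValueError) → 'G' (finally) → 'M' (after the try/except). Output: RWPHGM

Answer: RWPHGM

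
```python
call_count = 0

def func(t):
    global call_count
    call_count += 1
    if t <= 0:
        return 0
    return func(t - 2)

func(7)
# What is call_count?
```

Linear recursion stepping by 2: 5 calls from t=7 down to ≤0.

Answer: 5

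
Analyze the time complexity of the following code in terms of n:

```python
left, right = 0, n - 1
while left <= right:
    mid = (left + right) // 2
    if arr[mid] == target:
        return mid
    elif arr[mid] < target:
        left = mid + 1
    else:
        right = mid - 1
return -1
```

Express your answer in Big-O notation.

This is Binary search in a sorted array. Time complexity: O(log n).

Answer: O(log n)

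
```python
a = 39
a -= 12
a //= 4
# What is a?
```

Trace:
`a = 39` → a = 39
`a -= 12` → a = 27
`a //= 4` → a = 6
So a = 6

Answer: 6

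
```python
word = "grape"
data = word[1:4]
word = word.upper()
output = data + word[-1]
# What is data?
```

Trace:
`word = "grape"` → word = 'grape'
`data = word[1:4]` → data = 'rap'
`word = word.upper()` → word = 'GRAPE'
`output = data + word[-1]` → output = 'rapE'
So data = 'rap'

Answer: 'rap'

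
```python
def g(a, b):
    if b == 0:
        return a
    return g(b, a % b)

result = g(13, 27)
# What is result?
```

g(13, 27) -> g(27, 13) -> g(13, 1) -> g(1, 0) -> 1

Answer: 1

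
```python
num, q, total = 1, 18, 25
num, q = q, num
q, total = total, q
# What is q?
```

Trace:
`num, q, total = 1, 18, 25` → num = 1; q = 18; total = 25
`num, q = q, num` → num = 18; q = 1
`q, total = total, q` → q = 25; total = 1
So q = 25

Answer: 25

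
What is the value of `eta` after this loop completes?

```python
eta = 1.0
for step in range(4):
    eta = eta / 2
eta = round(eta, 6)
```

Halving LR 4 times: 1 / 2^4
`eta` takes the values: 1.0 → 0.5 → 0.25 → 0.125 → 0.0625

Answer: 0.0625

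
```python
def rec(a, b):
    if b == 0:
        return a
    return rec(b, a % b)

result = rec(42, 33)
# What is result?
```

rec(42, 33) -> rec(33, 9) -> rec(9, 6) -> rec(6, 3) -> rec(3, 0) -> 3

Answer: 3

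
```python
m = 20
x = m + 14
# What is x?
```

Trace:
`m = 20` → m = 20
`x = m + 14` → x = 34
So x = 34

Answer: 34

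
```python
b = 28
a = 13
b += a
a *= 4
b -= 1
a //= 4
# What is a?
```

Trace:
`b = 28` → b = 28
`a = 13` → a = 13
`b += a` → b = 41
`a *= 4` → a = 52
`b -= 1` → b = 40
`a //= 4` → a = 13
So a = 13

Answer: 13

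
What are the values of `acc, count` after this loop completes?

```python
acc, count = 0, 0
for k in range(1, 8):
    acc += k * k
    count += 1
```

Sum of squares and count
`acc, count` takes the values: (0, 0) → (1, 0) → (1, 1) → (5, 1) → (5, 2) → (14, 2) → (14, 3) → (30, 3) → (30, 4) → (55, 4) → (55, 5) → (91, 5) → (91, 6) → (140, 6) → (140, 7)

Answer: 140, 7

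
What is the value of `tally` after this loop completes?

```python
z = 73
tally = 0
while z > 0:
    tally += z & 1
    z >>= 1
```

Count set bits in 73 (binary: 0b1001001)
`tally` takes the values: 0 → 1 → 2 → 3

Answer: 3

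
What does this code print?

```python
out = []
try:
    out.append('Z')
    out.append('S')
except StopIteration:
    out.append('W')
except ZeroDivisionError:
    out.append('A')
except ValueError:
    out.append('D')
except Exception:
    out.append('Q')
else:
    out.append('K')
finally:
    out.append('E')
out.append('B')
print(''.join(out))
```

Execution trace: 'Z' (try body) → 'S' (try body, no exception) → 'K' (else) → 'E' (finally) → 'B' (after the try/except). Output: ZSKEB

Answer: ZSKEB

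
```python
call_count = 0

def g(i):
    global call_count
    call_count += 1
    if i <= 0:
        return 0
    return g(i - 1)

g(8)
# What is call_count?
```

Linear recursion stepping by 1: 9 calls from i=8 down to ≤0.

Answer: 9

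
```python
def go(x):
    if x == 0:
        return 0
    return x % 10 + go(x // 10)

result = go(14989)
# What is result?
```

Sum of digits of 14989: 9 + 8 + 9 + 4 + 1 = 31

Answer: 31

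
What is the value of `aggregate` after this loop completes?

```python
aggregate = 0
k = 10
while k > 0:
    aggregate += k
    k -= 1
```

Sum 10 down to 1
`aggregate` takes the values: 0 → 10 → 19 → 27 → 34 → 40 → 45 → 49 → 52 → 54 → 55

Answer: 55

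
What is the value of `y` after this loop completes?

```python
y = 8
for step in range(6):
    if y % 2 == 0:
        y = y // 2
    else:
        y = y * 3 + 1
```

Collatz-style transformation from 8
`y` takes the values: 8 → 4 → 2 → 1 → 4 → 2 → 1

Answer: 1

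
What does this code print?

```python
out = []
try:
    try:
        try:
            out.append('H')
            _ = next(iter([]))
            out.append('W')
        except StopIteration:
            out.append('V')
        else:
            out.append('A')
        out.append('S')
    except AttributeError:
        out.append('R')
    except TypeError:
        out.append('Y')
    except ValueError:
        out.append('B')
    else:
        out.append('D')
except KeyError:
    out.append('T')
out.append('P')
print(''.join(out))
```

Execution trace: 'H' (inner try body) → 'V' (inner except StopIteration) → 'S' (try body, no exception) → 'D' (else) → 'P' (after the try/except). Output: HVSDP

Answer: HVSDP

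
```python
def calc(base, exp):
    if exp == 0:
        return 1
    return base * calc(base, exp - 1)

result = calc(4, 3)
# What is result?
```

calc(4, 3) = 4 * 4 * 4 = 64

Answer: 64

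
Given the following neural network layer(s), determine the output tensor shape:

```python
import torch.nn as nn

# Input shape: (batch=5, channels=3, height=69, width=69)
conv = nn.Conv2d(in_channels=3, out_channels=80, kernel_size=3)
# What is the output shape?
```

Input: (5, 3, 69, 69) -> Output: (5, 80, 67, 67)

Answer: (5, 80, 67, 67)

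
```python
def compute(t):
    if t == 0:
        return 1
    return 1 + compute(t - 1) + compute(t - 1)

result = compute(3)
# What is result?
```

compute(t) = 1 + 2·compute(t-1), compute(0)=1. Closed form: (1+1)·2^3 - 1 = 15.

Answer: 15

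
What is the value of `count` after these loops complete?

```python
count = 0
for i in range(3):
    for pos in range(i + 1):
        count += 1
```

Triangle: 1 + 2 + ... + 3
`count` takes the values: 0 → 1 → 2 → 3 → 4 → 5 → 6

Answer: 6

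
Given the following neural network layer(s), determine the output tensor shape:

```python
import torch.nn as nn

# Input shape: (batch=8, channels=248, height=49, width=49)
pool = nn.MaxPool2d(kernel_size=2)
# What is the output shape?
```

Input: (8, 248, 49, 49) -> Output: (8, 248, 24, 24)

Answer: (8, 248, 24, 24)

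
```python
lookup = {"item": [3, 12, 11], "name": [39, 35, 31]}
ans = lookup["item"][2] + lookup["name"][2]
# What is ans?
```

Trace:
`lookup = {"item": [3, 12, 11], "name": [39, 35, 31]}` → lookup = {'item': [3, 12, 11], 'name': [39, 35, 31]}
`ans = lookup["item"][2] + lookup["name"][2]` → ans = 42
So ans = 42

Answer: 42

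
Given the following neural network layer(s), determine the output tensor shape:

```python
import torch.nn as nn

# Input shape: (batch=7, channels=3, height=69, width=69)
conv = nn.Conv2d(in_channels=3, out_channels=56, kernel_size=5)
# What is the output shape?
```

Input: (7, 3, 69, 69) -> Output: (7, 56, 65, 65)

Answer: (7, 56, 65, 65)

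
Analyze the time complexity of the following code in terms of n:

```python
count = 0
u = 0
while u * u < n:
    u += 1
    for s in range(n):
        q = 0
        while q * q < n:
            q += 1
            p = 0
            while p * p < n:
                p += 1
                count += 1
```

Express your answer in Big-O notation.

Each loop level contributes: √n × n × √n × √n. Multiplying the contributions gives O(n^2√n).

Answer: O(n^2√n)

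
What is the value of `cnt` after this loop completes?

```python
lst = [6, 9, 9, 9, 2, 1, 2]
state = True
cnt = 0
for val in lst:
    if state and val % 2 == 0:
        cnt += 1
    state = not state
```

Count even values at even positions
`cnt` takes the values: 0 → 1 → 2 → 3

Answer: 3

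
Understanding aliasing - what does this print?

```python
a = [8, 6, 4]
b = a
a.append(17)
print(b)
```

Key concept: basic list aliasing.
Step by step:
`a = [8, 6, 4]` → a = [8, 6, 4]
`b = a` → b = [8, 6, 4] (same object as a)
`a.append(17)` → a = [8, 6, 4, 17] (same object as b); b = [8, 6, 4, 17] (same object as a)
`print(b)` → prints [8, 6, 4, 17]

Answer: [8, 6, 4, 17]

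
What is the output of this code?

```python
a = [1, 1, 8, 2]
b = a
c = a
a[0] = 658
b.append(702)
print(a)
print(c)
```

Key concept: multiple aliases.
Step by step:
`a = [1, 1, 8, 2]` → a = [1, 1, 8, 2]
`b = a` → b = [1, 1, 8, 2] (same object as a)
`c = a` → c = [1, 1, 8, 2] (same object as a, b)
`a[0] = 658` → a = [658, 1, 8, 2] (same object as b, c); b = [658, 1, 8, 2] (same object as a, c); c = [658, 1, 8, 2] (same object as a, b)
`b.append(702)` → a = [658, 1, 8, 2, 702] (same object as b, c); b = [658, 1, 8, 2, 702] (same object as a, c); c = [658, 1, 8, 2, 702] (same object as a, b)
`print(a)` → prints [658, 1, 8, 2, 702]
`print(c)` → prints [658, 1, 8, 2, 702]

Answer:
[658, 1, 8, 2, 702]
[658, 1, 8, 2, 702]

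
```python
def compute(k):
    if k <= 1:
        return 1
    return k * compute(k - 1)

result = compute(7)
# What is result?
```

compute(7) = 7 * 6 * 5 * 4 * 3 * 2 * 1 = 5040

Answer: 5040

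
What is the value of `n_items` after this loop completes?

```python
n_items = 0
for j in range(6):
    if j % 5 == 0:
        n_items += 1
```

Count numbers divisible by 5 in range(6)
`n_items` takes the values: 0 → 1 → 2

Answer: 2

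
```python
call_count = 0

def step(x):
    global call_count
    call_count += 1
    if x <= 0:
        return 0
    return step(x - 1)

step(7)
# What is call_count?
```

Linear recursion stepping by 1: 8 calls from x=7 down to ≤0.

Answer: 8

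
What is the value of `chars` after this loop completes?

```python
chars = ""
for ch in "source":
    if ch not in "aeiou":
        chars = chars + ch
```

Remove vowels from 'source'
`chars` takes the values: "" → "s" → "sr" → "src"

Answer: "src"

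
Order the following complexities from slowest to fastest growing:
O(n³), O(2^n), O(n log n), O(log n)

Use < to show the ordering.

Ordered by growth rate: O(log n) < O(n log n) < O(n³) < O(2^n)

Answer: O(log n) < O(n log n) < O(n³) < O(2^n)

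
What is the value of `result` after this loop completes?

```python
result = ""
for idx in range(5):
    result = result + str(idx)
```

Concatenate digits 0 to 4
`result` takes the values: "" → "0" → "01" → "012" → "0123" → "01234"

Answer: "01234"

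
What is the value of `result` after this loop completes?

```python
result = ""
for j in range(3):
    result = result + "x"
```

Repeat 'x' 3 times
`result` takes the values: "" → "x" → "xx" → "xxx"

Answer: "xxx"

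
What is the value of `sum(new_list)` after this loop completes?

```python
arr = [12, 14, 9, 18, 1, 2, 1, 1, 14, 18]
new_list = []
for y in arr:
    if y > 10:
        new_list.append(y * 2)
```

Sum of doubled values > 10
`new_list` takes the values: [] → [24] → [24, 28] → [24, 28, 36] → [24, 28, 36, 28] → [24, 28, 36, 28, 36]
So `sum(new_list)` = 152

Answer: 152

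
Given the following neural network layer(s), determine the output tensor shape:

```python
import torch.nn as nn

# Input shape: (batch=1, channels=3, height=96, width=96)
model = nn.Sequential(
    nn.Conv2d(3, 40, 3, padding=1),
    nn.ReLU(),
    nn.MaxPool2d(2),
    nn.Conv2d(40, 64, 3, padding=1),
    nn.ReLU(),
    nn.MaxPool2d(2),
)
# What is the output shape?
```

Input: (1, 3, 96, 96) -> after first Conv2d: (1, 40, 96, 96) -> after first MaxPool2d: (1, 40, 48, 48) -> after second Conv2d: (1, 64, 48, 48) -> Output: (1, 64, 24, 24)

Answer: (1, 64, 24, 24)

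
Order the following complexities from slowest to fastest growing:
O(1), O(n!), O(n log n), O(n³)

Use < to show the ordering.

Ordered by growth rate: O(1) < O(n log n) < O(n³) < O(n!)

Answer: O(1) < O(n log n) < O(n³) < O(n!)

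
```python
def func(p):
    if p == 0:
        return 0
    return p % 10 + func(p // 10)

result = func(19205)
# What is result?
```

Sum of digits of 19205: 5 + 0 + 2 + 9 + 1 = 17

Answer: 17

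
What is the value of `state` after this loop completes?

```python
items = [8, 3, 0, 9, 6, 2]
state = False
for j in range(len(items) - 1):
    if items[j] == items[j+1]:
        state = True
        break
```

Check consecutive duplicates in [8, 3, 0, 9, 6, 2]
`state` takes the values: False

Answer: False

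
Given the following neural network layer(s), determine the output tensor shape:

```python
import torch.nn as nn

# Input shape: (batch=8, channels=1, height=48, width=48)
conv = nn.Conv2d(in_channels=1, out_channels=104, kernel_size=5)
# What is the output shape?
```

Input: (8, 1, 48, 48) -> Output: (8, 104, 44, 44)

Answer: (8, 104, 44, 44)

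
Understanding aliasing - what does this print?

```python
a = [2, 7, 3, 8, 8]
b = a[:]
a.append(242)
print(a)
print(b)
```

Key concept: slice [:] creates copy.
Step by step:
`a = [2, 7, 3, 8, 8]` → a = [2, 7, 3, 8, 8]
`b = a[:]` → b = [2, 7, 3, 8, 8]
`a.append(242)` → a = [2, 7, 3, 8, 8, 242]
`print(a)` → prints [2, 7, 3, 8, 8, 242]
`print(b)` → prints [2, 7, 3, 8, 8]

Answer:
[2, 7, 3, 8, 8, 242]
[2, 7, 3, 8, 8]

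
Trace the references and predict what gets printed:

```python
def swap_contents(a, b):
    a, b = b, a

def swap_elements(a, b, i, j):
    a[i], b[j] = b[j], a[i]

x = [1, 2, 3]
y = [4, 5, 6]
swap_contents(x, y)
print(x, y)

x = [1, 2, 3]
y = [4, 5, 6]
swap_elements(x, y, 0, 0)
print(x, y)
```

Key concept: parameter rebinding vs mutation.
Step by step:
`x = [1, 2, 3]` → x = [1, 2, 3]
`y = [4, 5, 6]` → y = [4, 5, 6]
`swap_contents(x, y)` → no visible change to tracked variables
`print(x, y)` → prints [1, 2, 3] [4, 5, 6]
`x = [1, 2, 3]` → x = [1, 2, 3]
`y = [4, 5, 6]` → y = [4, 5, 6]
`swap_elements(x, y, 0, 0)` → x = [4, 2, 3]; y = [1, 5, 6]
`print(x, y)` → prints [4, 2, 3] [1, 5, 6]

Answer:
[1, 2, 3] [4, 5, 6]
[4, 2, 3] [1, 5, 6]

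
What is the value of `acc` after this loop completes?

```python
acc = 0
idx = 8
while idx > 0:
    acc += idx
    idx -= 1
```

Sum 8 down to 1
`acc` takes the values: 0 → 8 → 15 → 21 → 26 → 30 → 33 → 35 → 36

Answer: 36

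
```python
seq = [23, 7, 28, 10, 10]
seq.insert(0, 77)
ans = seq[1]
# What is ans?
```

Trace:
`seq = [23, 7, 28, 10, 10]` → seq = [23, 7, 28, 10, 10]
`seq.insert(0, 77)` → seq = [77, 23, 7, 28, 10, 10]
`ans = seq[1]` → ans = 23
So ans = 23

Answer: 23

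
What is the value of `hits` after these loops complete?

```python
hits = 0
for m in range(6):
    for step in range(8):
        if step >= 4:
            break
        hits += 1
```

Inner breaks at 4, outer runs 6 times
`hits` takes the values: 0 → 1 → 2 → 3 → 4 → 5 → 6 → 7 → 8 → 9 → 10 → 11 → 12 → 13 → 14 → 15 → 16 → 17 → 18 → 19 → 20 → 21 → 22 → 23 → 24

Answer: 24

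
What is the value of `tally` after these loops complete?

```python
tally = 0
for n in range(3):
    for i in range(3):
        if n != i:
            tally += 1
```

3² - 3 (exclude diagonal)
`tally` takes the values: 0 → 1 → 2 → 3 → 4 → 5 → 6

Answer: 6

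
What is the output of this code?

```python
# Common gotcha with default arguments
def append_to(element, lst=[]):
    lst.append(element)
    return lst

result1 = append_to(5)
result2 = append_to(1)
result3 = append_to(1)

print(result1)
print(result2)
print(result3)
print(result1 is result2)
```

Key concept: mutable default argument gotcha.
Step by step:
`result1 = append_to(5)` → result1 = [5]
`result2 = append_to(1)` → result1 = [5, 1] (same object as result2); result2 = [5, 1] (same object as result1)
`result3 = append_to(1)` → result1 = [5, 1, 1] (same object as result2, result3); result2 = [5, 1, 1] (same object as result1, result3); result3 = [5, 1, 1] (same object as result1, result2)
`print(result1)` → prints [5, 1, 1]
`print(result2)` → prints [5, 1, 1]
`print(result3)` → prints [5, 1, 1]
`print(result1 is result2)` → prints True

Answer:
[5, 1, 1]
[5, 1, 1]
[5, 1, 1]
True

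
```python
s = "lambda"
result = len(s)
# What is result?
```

Trace:
`s = "lambda"` → s = 'lambda'
`result = len(s)` → result = 6
So result = 6

Answer: 6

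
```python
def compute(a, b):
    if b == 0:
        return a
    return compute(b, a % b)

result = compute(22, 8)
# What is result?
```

compute(22, 8) -> compute(8, 6) -> compute(6, 2) -> compute(2, 0) -> 2

Answer: 2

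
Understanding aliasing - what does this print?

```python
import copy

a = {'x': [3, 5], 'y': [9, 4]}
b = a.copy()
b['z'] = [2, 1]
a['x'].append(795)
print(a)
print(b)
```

Key concept: shallow copy of dict with mutable values.
Step by step:
`a = {'x': [3, 5], 'y': [9, 4]}` → a = {'x': [3, 5], 'y': [9, 4]}
`b = a.copy()` → b = {'x': [3, 5], 'y': [9, 4]}
`b['z'] = [2, 1]` → b = {'x': [3, 5], 'y': [9, 4], 'z': [2, 1]}
`a['x'].append(795)` → a = {'x': [3, 5, 795], 'y': [9, 4]}; b = {'x': [3, 5, 795], 'y': [9, 4], 'z': [2, 1]}
`print(a)` → prints {'x': [3, 5, 795], 'y': [9, 4]}
`print(b)` → prints {'x': [3, 5, 795], 'y': [9, 4], 'z': [2, 1]}

Answer:
{'x': [3, 5, 795], 'y': [9, 4]}
{'x': [3, 5, 795], 'y': [9, 4], 'z': [2, 1]}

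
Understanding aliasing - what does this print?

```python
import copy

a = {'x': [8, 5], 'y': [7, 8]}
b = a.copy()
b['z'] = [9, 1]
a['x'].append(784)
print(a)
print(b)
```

Key concept: shallow copy of dict with mutable values.
Step by step:
`a = {'x': [8, 5], 'y': [7, 8]}` → a = {'x': [8, 5], 'y': [7, 8]}
`b = a.copy()` → b = {'x': [8, 5], 'y': [7, 8]}
`b['z'] = [9, 1]` → b = {'x': [8, 5], 'y': [7, 8], 'z': [9, 1]}
`a['x'].append(784)` → a = {'x': [8, 5, 784], 'y': [7, 8]}; b = {'x': [8, 5, 784], 'y': [7, 8], 'z': [9, 1]}
`print(a)` → prints {'x': [8, 5, 784], 'y': [7, 8]}
`print(b)` → prints {'x': [8, 5, 784], 'y': [7, 8], 'z': [9, 1]}

Answer:
{'x': [8, 5, 784], 'y': [7, 8]}
{'x': [8, 5, 784], 'y': [7, 8], 'z': [9, 1]}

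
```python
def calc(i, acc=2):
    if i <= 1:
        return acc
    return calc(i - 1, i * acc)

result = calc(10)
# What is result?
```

Accumulator trace (n, acc): (10, 2) -> (9, 20) -> (8, 180) -> (7, 1440) -> (6, 10080) -> (5, 60480) -> (4, 302400) -> (3, 1209600) -> (2, 3628800) -> (1, 7257600) -> return 7257600

Answer: 7257600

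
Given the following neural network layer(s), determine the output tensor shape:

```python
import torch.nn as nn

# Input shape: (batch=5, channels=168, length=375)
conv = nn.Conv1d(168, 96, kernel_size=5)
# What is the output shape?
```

Input: (5, 168, 375) -> Output: (5, 96, 371)

Answer: (5, 96, 371)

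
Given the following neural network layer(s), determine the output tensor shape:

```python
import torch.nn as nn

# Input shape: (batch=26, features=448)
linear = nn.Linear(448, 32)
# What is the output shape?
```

Input: (26, 448) -> Output: (26, 32)

Answer: (26, 32)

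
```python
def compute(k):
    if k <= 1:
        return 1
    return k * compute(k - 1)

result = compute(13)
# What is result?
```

compute(13) = 13 * 12 * 11 * 10 * 9 * 8 * 7 * 6 * 5 * 4 * 3 * 2 * 1 = 6227020800

Answer: 6227020800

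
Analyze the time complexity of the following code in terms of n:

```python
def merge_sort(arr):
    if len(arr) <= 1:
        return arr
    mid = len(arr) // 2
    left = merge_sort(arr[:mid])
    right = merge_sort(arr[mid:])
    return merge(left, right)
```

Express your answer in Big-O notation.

This is Merge sort. Time complexity: O(n log n).

Answer: O(n log n)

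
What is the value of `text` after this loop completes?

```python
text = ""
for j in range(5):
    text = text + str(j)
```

Concatenate digits 0 to 4
`text` takes the values: "" → "0" → "01" → "012" → "0123" → "01234"

Answer: "01234"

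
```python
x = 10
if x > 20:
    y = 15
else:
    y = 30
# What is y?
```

Trace:
`x = 10` → x = 10
`if x > 20: ...` → x > 20 is False, take else branch → y = 30
So y = 30

Answer: 30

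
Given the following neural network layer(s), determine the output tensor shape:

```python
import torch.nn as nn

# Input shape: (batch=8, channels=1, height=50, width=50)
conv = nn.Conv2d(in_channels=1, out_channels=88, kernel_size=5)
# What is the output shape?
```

Input: (8, 1, 50, 50) -> Output: (8, 88, 46, 46)

Answer: (8, 88, 46, 46)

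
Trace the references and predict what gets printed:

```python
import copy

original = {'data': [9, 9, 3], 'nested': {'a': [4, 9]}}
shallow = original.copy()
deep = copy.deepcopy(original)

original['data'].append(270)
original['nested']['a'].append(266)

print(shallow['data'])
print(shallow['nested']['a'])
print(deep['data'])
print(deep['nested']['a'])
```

Key concept: comparing shallow vs deep copy.
Step by step:
`original = {'data': [9, 9, 3], 'nested': {'a': [4, 9]}}` → original = {'data': [9, 9, 3], 'nested': {'a': [4, 9]}}
`shallow = original.copy()` → shallow = {'data': [9, 9, 3], 'nested': {'a': [4, 9]}}
`deep = copy.deepcopy(original)` → deep = {'data': [9, 9, 3], 'nested': {'a': [4, 9]}}
`original['data'].append(270)` → original = {'data': [9, 9, 3, 270], 'nested': {'a': [4, 9]}}; shallow = {'data': [9, 9, 3, 270], 'nested': {'a': [4, 9]}}
`original['nested']['a'].append(266)` → original = {'data': [9, 9, 3, 270], 'nested': {'a': [4, 9, 266]}}; shallow = {'data': [9, 9, 3, 270], 'nested': {'a': [4, 9, 266]}}
`print(shallow['data'])` → prints [9, 9, 3, 270]
`print(shallow['nested']['a'])` → prints [4, 9, 266]
`print(deep['data'])` → prints [9, 9, 3]
`print(deep['nested']['a'])` → prints [4, 9]

Answer:
[9, 9, 3, 270]
[4, 9, 266]
[9, 9, 3]
[4, 9]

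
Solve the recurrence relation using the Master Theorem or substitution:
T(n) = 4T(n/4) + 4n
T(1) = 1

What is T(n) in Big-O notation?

By Master Theorem: a=4, b=4, f(n)=4n. Since log_4(4) = 1 and f(n) = Θ(n^1), Case 2 applies. T(n) = O(n log n).

Answer: O(n log n)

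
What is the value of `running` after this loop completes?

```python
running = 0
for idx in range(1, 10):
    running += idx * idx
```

Sum of squares 1² to 9² = 285
`running` takes the values: 0 → 1 → 5 → 14 → 30 → 55 → 91 → 140 → 204 → 285

Answer: 285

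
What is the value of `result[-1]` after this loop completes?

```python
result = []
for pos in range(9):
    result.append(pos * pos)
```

Last element of squares 0 to 8
`result` takes the values: [] → [0] → [0, 1] → [0, 1, 4] → [0, 1, 4, 9] → [0, 1, 4, 9, 16] → [0, 1, 4, 9, 16, 25] → [0, 1, 4, 9, 16, 25, 36] → [0, 1, 4, 9, 16, 25, 36, 49] → [0, 1, 4, 9, 16, 25, 36, 49, 64]
So `result[-1]` = 64

Answer: 64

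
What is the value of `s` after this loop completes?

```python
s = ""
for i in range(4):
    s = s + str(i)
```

Concatenate digits 0 to 3
`s` takes the values: "" → "0" → "01" → "012" → "0123"

Answer: "0123"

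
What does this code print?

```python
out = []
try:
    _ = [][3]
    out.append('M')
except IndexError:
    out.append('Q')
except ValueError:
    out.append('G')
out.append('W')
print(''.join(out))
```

Execution trace: 'Q' (except IndexError) → 'W' (after the try/except). Output: QW

Answer: QW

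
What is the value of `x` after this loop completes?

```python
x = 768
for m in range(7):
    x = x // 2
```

Halve 7 times: 768 // 2^7 = 6
`x` takes the values: 768 → 384 → 192 → 96 → 48 → 24 → 12 → 6

Answer: 6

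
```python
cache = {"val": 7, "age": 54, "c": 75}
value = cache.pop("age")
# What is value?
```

Trace:
`cache = {"val": 7, "age": 54, "c": 75}` → cache = {'val': 7, 'age': 54, 'c': 75}
`value = cache.pop("age")` → cache = {'val': 7, 'c': 75}; value = 54
So value = 54

Answer: 54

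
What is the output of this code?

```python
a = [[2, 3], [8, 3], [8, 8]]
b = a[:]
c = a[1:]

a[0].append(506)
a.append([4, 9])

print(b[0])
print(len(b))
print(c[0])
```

Key concept: slice with nested mutation.
Step by step:
`a = [[2, 3], [8, 3], [8, 8]]` → a = [[2, 3], [8, 3], [8, 8]]
`b = a[:]` → b = [[2, 3], [8, 3], [8, 8]]
`c = a[1:]` → c = [[8, 3], [8, 8]]
`a[0].append(506)` → a = [[2, 3, 506], [8, 3], [8, 8]]; b = [[2, 3, 506], [8, 3], [8, 8]]
`a.append([4, 9])` → a = [[2, 3, 506], [8, 3], [8, 8], [4, 9]]
`print(b[0])` → prints [2, 3, 506]
`print(len(b))` → prints 3
`print(c[0])` → prints [8, 3]

Answer:
[2, 3, 506]
3
[8, 3]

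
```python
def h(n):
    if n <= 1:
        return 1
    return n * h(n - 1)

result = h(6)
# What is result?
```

h(6) = 6 * 5 * 4 * 3 * 2 * 1 = 720

Answer: 720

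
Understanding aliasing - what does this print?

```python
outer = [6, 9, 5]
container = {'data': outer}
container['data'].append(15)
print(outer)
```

Key concept: dict holds reference to list.
Step by step:
`outer = [6, 9, 5]` → outer = [6, 9, 5]
`container = {'data': outer}` → container = {'data': [6, 9, 5]}
`container['data'].append(15)` → outer = [6, 9, 5, 15]; container = {'data': [6, 9, 5, 15]}
`print(outer)` → prints [6, 9, 5, 15]

Answer: [6, 9, 5, 15]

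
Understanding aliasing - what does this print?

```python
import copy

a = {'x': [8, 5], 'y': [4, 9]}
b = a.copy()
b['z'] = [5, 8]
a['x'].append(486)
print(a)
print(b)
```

Key concept: shallow copy of dict with mutable values.
Step by step:
`a = {'x': [8, 5], 'y': [4, 9]}` → a = {'x': [8, 5], 'y': [4, 9]}
`b = a.copy()` → b = {'x': [8, 5], 'y': [4, 9]}
`b['z'] = [5, 8]` → b = {'x': [8, 5], 'y': [4, 9], 'z': [5, 8]}
`a['x'].append(486)` → a = {'x': [8, 5, 486], 'y': [4, 9]}; b = {'x': [8, 5, 486], 'y': [4, 9], 'z': [5, 8]}
`print(a)` → prints {'x': [8, 5, 486], 'y': [4, 9]}
`print(b)` → prints {'x': [8, 5, 486], 'y': [4, 9], 'z': [5, 8]}

Answer:
{'x': [8, 5, 486], 'y': [4, 9]}
{'x': [8, 5, 486], 'y': [4, 9], 'z': [5, 8]}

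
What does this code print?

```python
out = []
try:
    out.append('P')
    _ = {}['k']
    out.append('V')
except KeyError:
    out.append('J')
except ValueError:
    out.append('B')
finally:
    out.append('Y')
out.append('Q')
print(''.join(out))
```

Execution trace: 'P' (try body) → 'J' (except KeyError) → 'Y' (finally) → 'Q' (after the try/except). Output: PJYQ

Answer: PJYQ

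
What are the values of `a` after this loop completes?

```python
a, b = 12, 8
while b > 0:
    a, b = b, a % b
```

GCD of 12 and 8
`a` takes the values: 12 → 8 → 4

Answer: 4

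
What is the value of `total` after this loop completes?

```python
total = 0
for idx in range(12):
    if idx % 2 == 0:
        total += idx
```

Sum of even numbers 0 to 11
`total` takes the values: 0 → 2 → 6 → 12 → 20 → 30

Answer: 30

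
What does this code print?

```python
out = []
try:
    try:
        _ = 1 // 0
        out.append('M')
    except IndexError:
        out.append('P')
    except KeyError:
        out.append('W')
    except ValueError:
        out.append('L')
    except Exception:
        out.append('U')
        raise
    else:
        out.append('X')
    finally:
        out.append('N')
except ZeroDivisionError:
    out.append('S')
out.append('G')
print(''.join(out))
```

Execution trace: 'U' (inner except Exception) → 'N' (inner finally) → 'S' (outer except ZeroDivisionError) → 'G' (after the try/except). Output: UNSG

Answer: UNSG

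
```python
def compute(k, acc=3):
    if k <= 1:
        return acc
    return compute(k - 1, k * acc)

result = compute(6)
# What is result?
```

Accumulator trace (n, acc): (6, 3) -> (5, 18) -> (4, 90) -> (3, 360) -> (2, 1080) -> (1, 2160) -> return 2160

Answer: 2160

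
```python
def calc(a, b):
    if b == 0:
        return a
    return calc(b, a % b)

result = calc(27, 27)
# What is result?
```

calc(27, 27) -> calc(27, 0) -> 27

Answer: 27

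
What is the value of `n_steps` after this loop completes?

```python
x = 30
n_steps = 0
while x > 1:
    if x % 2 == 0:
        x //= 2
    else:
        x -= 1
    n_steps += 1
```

Steps to reduce 30 to 1
`n_steps` takes the values: 0 → 1 → 2 → 3 → 4 → 5 → 6 → 7

Answer: 7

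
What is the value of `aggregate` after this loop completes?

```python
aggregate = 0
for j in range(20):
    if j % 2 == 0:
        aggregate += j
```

Sum of even numbers 0 to 19
`aggregate` takes the values: 0 → 2 → 6 → 12 → 20 → 30 → 42 → 56 → 72 → 90

Answer: 90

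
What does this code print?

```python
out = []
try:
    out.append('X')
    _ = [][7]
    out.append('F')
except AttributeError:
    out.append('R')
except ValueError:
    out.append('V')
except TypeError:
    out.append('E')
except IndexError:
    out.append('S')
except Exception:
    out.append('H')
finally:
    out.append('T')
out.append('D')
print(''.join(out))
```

Execution trace: 'X' (try body) → 'S' (except IndexError) → 'T' (finally) → 'D' (after the try/except). Output: XSTD

Answer: XSTD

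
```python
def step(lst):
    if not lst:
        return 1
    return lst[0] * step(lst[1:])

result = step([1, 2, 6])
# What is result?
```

Product over [1, 2, 6] = 1 * 2 * 6 = 12

Answer: 12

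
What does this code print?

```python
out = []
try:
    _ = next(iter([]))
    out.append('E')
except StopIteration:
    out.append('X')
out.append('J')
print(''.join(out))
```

Execution trace: 'X' (except StopIteration) → 'J' (after the try/except). Output: XJ

Answer: XJ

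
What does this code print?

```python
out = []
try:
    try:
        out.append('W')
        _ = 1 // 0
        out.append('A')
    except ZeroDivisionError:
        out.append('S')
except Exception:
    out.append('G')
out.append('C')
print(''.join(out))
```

Execution trace: 'W' (inner try body) → 'S' (inner except ZeroDivisionError) → 'C' (after the try/except). Output: WSC

Answer: WSC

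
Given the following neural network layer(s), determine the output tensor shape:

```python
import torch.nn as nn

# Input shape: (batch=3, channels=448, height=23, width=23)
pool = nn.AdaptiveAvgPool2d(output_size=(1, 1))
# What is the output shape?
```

Input: (3, 448, 23, 23) -> Output: (3, 448, 1, 1)

Answer: (3, 448, 1, 1)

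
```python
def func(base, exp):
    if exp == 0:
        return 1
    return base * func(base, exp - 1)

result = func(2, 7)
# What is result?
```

func(2, 7) = 2 * 2 * 2 * 2 * 2 * 2 * 2 = 128

Answer: 128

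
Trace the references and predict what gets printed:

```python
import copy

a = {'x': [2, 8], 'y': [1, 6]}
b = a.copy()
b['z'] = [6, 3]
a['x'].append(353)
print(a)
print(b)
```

Key concept: shallow copy of dict with mutable values.
Step by step:
`a = {'x': [2, 8], 'y': [1, 6]}` → a = {'x': [2, 8], 'y': [1, 6]}
`b = a.copy()` → b = {'x': [2, 8], 'y': [1, 6]}
`b['z'] = [6, 3]` → b = {'x': [2, 8], 'y': [1, 6], 'z': [6, 3]}
`a['x'].append(353)` → a = {'x': [2, 8, 353], 'y': [1, 6]}; b = {'x': [2, 8, 353], 'y': [1, 6], 'z': [6, 3]}
`print(a)` → prints {'x': [2, 8, 353], 'y': [1, 6]}
`print(b)` → prints {'x': [2, 8, 353], 'y': [1, 6], 'z': [6, 3]}

Answer:
{'x': [2, 8, 353], 'y': [1, 6]}
{'x': [2, 8, 353], 'y': [1, 6], 'z': [6, 3]}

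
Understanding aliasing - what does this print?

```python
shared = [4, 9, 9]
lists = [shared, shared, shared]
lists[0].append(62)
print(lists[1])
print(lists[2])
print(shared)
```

Key concept: list of same reference.
Step by step:
`shared = [4, 9, 9]` → shared = [4, 9, 9]
`lists = [shared, shared, shared]` → lists = [[4, 9, 9], [4, 9, 9], [4, 9, 9]]
`lists[0].append(62)` → shared = [4, 9, 9, 62]; lists = [[4, 9, 9, 62], [4, 9, 9, 62], [4, 9, 9, 62]]
`print(lists[1])` → prints [4, 9, 9, 62]
`print(lists[2])` → prints [4, 9, 9, 62]
`print(shared)` → prints [4, 9, 9, 62]

Answer:
[4, 9, 9, 62]
[4, 9, 9, 62]
[4, 9, 9, 62]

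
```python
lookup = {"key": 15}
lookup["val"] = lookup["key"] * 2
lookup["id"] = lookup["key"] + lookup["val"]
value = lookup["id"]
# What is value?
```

Trace:
`lookup = {"key": 15}` → lookup = {'key': 15}
`lookup["val"] = lookup["key"] * 2` → lookup = {'key': 15, 'val': 30}
`lookup["id"] = lookup["key"] + lookup["val"]` → lookup = {'key': 15, 'val': 30, 'id': 45}
`value = lookup["id"]` → value = 45
So value = 45

Answer: 45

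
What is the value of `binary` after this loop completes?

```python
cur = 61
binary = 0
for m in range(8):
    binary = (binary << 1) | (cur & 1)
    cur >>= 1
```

Reverse lowest 8 bits of 61
`binary` takes the values: 0 → 1 → 2 → 5 → 11 → 23 → 47 → 94 → 188

Answer: 188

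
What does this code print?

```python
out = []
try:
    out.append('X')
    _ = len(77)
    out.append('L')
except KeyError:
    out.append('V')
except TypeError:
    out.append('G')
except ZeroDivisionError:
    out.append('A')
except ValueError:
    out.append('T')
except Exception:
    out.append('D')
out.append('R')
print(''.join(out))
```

Execution trace: 'X' (try body) → 'G' (except TypeError) → 'R' (after the try/except). Output: XGR

Answer: XGR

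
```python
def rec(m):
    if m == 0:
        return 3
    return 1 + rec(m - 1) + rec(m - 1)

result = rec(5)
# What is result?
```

rec(m) = 1 + 2·rec(m-1), rec(0)=3. Closed form: (3+1)·2^5 - 1 = 127.

Answer: 127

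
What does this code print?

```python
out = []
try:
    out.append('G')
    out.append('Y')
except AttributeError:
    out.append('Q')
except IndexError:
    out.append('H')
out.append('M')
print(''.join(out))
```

Execution trace: 'G' (try body) → 'Y' (try body, no exception) → 'M' (after the try/except). Output: GYM

Answer: GYM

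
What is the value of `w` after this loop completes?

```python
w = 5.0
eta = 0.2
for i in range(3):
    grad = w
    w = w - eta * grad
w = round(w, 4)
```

Gradient descent: w = 5.0 * (1 - 0.2)^3
`w` takes the values: 5.0 → 4.0 → 3.2 → 2.56

Answer: 2.56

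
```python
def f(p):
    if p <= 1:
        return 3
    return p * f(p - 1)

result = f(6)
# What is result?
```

f(6) = 6 * 5 * 4 * 3 * 2 * 3 = 2160

Answer: 2160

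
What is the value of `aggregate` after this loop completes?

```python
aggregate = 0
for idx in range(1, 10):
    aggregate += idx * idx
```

Sum of squares 1² to 9² = 285
`aggregate` takes the values: 0 → 1 → 5 → 14 → 30 → 55 → 91 → 140 → 204 → 285

Answer: 285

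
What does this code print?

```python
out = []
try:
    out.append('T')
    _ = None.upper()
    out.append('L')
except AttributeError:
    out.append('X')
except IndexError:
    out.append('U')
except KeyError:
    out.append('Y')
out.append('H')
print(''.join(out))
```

Execution trace: 'T' (try body) → 'X' (except AttributeError) → 'H' (after the try/except). Output: TXH

Answer: TXH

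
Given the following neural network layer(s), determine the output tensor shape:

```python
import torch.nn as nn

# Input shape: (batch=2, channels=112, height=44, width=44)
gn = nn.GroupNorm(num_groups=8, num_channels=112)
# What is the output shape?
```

Input: (2, 112, 44, 44) -> Output: (2, 112, 44, 44)

Answer: (2, 112, 44, 44)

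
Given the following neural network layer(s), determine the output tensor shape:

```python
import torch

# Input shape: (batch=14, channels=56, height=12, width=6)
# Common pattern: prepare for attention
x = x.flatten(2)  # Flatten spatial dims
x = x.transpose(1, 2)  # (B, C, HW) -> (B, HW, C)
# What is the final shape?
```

Input: (14, 56, 12, 6) -> after flatten(2): (14, 56, 72) -> Output: (14, 72, 56)

Answer: (14, 72, 56)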